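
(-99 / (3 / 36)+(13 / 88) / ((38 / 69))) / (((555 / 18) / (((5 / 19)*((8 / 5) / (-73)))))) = 2383065 / 10725671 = 0.22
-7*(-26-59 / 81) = 15155 / 81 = 187.10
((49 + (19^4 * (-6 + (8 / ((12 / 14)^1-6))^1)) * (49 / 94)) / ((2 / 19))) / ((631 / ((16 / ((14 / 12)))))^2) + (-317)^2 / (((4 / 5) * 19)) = 6126952121267 / 1422231092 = 4307.99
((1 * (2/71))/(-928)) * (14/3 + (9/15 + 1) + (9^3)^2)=-7971709/494160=-16.13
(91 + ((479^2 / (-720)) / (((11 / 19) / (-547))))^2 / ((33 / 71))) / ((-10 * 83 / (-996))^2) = 403721852297817014999 / 1437480000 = 280853891739.58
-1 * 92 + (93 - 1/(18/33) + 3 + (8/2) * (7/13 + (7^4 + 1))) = 749761/78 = 9612.32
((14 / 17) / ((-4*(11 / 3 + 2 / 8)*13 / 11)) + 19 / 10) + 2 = 400473 / 103870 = 3.86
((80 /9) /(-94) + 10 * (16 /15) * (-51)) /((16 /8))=-115076 /423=-272.05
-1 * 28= -28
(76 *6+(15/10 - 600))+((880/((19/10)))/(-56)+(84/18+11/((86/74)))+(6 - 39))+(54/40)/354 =-6868612607/40490520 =-169.64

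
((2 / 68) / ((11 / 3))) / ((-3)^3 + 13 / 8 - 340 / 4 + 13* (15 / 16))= -24 / 293777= -0.00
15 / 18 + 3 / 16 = 49 / 48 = 1.02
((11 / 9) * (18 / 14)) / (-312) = -11 / 2184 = -0.01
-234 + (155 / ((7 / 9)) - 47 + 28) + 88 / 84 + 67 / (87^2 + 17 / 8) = -9568294 / 181707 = -52.66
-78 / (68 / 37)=-1443 / 34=-42.44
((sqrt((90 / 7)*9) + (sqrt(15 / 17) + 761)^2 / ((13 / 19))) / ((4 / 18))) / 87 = 27*sqrt(70) / 406 + 43377*sqrt(255) / 6409 + 280584552 / 6409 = 43888.41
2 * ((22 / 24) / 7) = 11 / 42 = 0.26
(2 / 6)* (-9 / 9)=-1 / 3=-0.33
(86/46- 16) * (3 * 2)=-1950/23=-84.78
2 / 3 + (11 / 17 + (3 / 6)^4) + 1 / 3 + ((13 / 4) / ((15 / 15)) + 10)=4069 / 272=14.96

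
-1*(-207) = 207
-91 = -91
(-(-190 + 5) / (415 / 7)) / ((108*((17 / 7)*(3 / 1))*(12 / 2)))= 0.00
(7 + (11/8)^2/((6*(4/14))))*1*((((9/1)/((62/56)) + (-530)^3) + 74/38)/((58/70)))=-19099003993492325/13118208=-1455915624.56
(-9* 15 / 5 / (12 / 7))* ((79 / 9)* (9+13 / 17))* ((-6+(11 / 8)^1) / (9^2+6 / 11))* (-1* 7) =-130766251 / 243984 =-535.96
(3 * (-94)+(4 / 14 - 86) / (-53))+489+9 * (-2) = 70719 / 371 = 190.62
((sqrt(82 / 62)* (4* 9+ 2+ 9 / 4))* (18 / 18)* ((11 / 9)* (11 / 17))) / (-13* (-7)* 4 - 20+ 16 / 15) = 97405* sqrt(1271) / 32733024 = 0.11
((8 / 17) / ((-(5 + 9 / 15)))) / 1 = -10 / 119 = -0.08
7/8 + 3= 31/8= 3.88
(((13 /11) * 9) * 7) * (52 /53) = 42588 /583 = 73.05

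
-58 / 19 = -3.05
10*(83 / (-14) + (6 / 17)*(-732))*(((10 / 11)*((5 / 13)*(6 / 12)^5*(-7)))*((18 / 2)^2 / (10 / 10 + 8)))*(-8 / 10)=-14152275 / 9724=-1455.40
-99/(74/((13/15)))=-429/370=-1.16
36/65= 0.55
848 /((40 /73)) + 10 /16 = 61929 /40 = 1548.22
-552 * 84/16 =-2898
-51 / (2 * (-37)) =51 / 74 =0.69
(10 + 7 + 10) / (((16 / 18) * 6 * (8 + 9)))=81 / 272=0.30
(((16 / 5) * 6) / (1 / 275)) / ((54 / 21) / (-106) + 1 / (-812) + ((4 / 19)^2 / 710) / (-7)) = -29120670902400 / 140635219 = -207065.28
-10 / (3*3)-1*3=-37 / 9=-4.11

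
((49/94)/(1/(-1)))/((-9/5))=245/846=0.29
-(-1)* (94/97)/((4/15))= 3.63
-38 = -38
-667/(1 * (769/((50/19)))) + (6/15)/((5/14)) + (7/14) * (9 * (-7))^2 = 1448927191/730550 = 1983.34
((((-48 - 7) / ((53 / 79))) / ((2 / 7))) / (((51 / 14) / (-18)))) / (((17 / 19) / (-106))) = -48542340 / 289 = -167966.57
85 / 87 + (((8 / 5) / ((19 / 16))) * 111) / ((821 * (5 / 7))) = 41800547 / 33927825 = 1.23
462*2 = 924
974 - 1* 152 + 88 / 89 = 73246 / 89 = 822.99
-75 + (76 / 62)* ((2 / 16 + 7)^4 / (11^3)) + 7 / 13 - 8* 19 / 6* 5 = -655015832891 / 3295598592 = -198.75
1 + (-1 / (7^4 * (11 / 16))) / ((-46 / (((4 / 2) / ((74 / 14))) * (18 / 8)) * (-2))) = 3210805 / 3210823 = 1.00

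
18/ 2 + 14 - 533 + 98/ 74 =-18821/ 37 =-508.68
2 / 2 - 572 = -571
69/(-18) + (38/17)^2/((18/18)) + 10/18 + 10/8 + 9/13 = 495167/135252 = 3.66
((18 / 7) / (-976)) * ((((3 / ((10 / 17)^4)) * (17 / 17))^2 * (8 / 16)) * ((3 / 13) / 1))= -1695109058163 / 8881600000000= -0.19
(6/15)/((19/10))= 4/19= 0.21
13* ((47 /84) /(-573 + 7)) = -611 /47544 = -0.01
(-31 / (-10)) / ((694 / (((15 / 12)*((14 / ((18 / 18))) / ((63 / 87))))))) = 899 / 8328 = 0.11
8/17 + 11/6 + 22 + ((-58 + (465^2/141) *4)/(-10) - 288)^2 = 802131.29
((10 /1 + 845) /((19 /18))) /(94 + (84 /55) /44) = 490050 /56891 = 8.61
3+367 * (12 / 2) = 2205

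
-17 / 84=-0.20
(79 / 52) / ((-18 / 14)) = -553 / 468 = -1.18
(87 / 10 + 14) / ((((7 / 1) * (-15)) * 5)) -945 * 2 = -9922727 / 5250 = -1890.04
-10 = -10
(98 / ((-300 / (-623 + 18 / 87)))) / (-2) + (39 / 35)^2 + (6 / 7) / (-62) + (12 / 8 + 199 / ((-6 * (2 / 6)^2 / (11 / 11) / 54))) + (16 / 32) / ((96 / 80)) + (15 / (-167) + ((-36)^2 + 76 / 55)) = -60368737305841 / 4046084350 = -14920.29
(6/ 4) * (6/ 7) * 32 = 288/ 7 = 41.14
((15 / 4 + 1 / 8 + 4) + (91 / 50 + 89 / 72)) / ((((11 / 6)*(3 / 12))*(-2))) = -9838 / 825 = -11.92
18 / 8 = 9 / 4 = 2.25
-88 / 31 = -2.84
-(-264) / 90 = 2.93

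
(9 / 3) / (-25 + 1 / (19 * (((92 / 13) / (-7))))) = -1748 / 14597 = -0.12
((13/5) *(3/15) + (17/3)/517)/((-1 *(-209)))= 20588/8103975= 0.00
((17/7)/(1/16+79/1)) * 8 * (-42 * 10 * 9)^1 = -235008/253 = -928.89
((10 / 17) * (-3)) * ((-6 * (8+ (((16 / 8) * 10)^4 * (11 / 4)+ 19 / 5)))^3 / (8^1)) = 1725114785881918471398 / 425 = 4059093613839808168.00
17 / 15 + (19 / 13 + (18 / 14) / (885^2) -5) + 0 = -57140576 / 23757825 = -2.41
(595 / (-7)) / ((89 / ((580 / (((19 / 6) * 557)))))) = -295800 / 941887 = -0.31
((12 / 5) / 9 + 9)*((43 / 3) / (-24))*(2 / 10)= -5977 / 5400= -1.11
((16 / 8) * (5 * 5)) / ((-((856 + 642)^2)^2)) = -25 / 2517776976008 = -0.00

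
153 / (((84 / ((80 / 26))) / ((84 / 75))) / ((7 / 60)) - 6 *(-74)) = 714 / 3047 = 0.23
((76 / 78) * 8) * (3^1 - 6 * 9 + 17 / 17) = -15200 / 39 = -389.74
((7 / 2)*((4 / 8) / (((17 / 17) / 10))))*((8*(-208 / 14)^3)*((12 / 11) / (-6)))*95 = 4274483200 / 539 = 7930395.55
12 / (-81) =-4 / 27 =-0.15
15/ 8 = 1.88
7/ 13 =0.54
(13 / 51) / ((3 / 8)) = 0.68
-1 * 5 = -5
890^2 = 792100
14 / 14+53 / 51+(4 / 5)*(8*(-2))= -2744 / 255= -10.76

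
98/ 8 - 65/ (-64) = 849/ 64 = 13.27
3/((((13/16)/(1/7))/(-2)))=-96/91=-1.05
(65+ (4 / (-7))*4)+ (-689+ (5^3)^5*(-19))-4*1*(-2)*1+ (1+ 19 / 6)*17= -24353027366743 / 42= -579833984922.45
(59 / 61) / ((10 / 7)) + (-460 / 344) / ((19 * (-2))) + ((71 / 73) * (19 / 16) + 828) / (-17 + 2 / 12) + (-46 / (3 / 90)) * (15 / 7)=-309241634552331 / 102885496280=-3005.69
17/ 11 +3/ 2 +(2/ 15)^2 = 15163/ 4950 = 3.06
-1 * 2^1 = -2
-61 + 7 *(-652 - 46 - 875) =-11072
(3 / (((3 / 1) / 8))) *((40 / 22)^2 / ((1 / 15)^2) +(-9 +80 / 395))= 56207240 / 9559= 5880.03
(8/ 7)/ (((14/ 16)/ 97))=6208/ 49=126.69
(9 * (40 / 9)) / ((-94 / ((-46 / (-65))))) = -184 / 611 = -0.30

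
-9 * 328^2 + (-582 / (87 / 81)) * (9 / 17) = -968542.87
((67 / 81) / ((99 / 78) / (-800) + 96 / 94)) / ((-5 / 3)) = -13099840 / 26914923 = -0.49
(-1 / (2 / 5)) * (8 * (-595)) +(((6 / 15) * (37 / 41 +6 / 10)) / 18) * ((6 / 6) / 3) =329332808 / 27675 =11900.01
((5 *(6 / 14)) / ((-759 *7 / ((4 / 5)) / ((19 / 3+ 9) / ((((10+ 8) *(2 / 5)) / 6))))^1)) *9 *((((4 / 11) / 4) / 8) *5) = -25 / 11858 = -0.00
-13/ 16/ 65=-1/ 80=-0.01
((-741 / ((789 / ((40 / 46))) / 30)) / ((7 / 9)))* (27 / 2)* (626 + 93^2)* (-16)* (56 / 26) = 822195360000 / 6049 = 135922526.04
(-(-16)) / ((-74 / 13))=-104 / 37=-2.81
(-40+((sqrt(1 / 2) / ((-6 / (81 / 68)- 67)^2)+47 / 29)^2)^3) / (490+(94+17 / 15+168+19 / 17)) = -15563123656714893994748142597727959425596344923113359 / 536536536920187005816828795060602954440539099218750000+20956806124521000634173027304553684902479*sqrt(2) / 2445299713033822394078579220654712120046875000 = -0.03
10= 10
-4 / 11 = -0.36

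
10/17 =0.59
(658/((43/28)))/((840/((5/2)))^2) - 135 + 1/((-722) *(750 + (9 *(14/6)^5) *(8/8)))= -135.00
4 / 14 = 2 / 7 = 0.29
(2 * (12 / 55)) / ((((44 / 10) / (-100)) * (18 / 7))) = -1400 / 363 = -3.86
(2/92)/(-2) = -1/92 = -0.01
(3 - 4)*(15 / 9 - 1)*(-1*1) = 0.67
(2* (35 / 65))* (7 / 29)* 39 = 294 / 29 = 10.14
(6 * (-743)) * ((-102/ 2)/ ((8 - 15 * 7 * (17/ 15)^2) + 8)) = -3410370/ 1783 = -1912.71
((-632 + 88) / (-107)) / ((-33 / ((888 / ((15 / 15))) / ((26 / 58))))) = -305.19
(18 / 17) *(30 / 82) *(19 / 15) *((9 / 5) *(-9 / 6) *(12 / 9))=-6156 / 3485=-1.77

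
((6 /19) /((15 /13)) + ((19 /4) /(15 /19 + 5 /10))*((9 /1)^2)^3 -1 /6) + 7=27338752892 /13965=1957662.22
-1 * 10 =-10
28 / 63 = 4 / 9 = 0.44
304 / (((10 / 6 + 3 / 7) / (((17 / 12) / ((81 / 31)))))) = 70091 / 891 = 78.67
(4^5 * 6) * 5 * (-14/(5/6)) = -516096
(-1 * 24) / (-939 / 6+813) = -48 / 1313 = -0.04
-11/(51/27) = -99/17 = -5.82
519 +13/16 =8317/16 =519.81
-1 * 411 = -411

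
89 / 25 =3.56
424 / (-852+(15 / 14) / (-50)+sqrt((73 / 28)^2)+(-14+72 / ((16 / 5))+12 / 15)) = -3710 / 7351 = -0.50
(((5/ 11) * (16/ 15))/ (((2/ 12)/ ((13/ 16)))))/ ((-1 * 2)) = -13/ 11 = -1.18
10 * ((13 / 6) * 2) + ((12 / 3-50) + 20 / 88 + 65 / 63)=-1951 / 1386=-1.41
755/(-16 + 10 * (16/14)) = -5285/32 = -165.16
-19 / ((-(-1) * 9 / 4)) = -76 / 9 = -8.44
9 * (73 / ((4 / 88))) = 14454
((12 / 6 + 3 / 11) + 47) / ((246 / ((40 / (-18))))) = -5420 / 12177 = -0.45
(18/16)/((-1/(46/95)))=-207/380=-0.54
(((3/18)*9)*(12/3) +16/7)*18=1044/7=149.14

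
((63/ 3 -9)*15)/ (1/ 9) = 1620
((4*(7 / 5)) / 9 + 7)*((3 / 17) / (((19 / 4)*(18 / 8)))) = 5488 / 43605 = 0.13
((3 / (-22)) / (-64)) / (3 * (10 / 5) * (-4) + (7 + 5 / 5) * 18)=1 / 56320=0.00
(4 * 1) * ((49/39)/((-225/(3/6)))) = -0.01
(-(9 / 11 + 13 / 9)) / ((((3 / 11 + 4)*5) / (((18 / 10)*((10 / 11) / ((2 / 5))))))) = -224 / 517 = -0.43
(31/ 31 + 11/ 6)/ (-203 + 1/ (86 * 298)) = -217838/ 15607449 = -0.01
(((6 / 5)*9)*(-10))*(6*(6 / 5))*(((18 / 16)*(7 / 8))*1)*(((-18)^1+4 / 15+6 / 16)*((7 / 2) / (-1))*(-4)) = 74406843 / 400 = 186017.11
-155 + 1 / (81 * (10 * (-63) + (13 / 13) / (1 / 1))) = -7897096 / 50949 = -155.00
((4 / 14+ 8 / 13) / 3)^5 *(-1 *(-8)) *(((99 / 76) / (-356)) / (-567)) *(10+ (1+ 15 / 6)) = 10195345688 / 5983201486254447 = 0.00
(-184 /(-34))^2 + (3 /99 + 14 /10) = 1464764 /47685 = 30.72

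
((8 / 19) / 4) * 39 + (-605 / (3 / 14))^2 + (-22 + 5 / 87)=39529147445 / 4959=7971193.27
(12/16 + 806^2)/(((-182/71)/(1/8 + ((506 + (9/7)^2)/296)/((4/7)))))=-18457519473/23296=-792304.24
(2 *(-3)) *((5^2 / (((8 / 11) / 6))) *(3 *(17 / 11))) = -11475 / 2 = -5737.50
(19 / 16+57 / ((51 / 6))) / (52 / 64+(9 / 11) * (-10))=-23617 / 22049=-1.07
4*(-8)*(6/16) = -12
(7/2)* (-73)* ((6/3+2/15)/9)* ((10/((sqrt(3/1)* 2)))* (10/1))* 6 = -163520* sqrt(3)/27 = -10489.81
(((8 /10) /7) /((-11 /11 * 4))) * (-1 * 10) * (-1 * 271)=-542 /7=-77.43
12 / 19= 0.63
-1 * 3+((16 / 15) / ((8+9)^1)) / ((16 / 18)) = -249 / 85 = -2.93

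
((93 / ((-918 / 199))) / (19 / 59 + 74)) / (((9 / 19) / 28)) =-96816286 / 6038145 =-16.03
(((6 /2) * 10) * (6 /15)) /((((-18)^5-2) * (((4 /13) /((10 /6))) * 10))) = -13 /3779140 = -0.00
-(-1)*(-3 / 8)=-3 / 8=-0.38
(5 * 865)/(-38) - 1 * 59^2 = -136603/38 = -3594.82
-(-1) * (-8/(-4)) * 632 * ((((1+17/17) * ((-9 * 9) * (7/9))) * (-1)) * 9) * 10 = 14333760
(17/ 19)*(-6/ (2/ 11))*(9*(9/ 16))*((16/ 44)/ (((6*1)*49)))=-1377/ 7448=-0.18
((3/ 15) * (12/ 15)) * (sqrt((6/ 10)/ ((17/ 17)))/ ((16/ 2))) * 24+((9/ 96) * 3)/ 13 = 9/ 416+12 * sqrt(15)/ 125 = 0.39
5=5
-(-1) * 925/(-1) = -925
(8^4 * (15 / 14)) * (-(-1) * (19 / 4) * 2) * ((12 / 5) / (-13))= -700416 / 91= -7696.88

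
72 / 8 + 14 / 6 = 34 / 3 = 11.33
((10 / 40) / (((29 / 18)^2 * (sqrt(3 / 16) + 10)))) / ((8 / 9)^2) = 32805 / 2686154- 6561 * sqrt(3) / 21489232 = 0.01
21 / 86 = 0.24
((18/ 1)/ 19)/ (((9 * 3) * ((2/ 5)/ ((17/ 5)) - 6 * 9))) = -17/ 26106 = -0.00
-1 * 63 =-63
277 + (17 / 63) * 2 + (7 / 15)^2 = 437468 / 1575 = 277.76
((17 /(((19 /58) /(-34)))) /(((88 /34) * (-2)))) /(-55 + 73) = 142477 /7524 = 18.94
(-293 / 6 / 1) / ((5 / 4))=-586 / 15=-39.07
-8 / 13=-0.62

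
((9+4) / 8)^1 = 13 / 8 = 1.62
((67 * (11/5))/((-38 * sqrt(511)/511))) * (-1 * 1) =87.68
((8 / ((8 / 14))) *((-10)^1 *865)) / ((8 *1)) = -30275 / 2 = -15137.50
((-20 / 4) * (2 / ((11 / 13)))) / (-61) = 130 / 671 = 0.19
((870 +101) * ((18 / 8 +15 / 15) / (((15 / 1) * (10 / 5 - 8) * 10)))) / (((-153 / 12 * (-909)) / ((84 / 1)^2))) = -2474108 / 1158975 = -2.13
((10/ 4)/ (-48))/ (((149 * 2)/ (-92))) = 115/ 7152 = 0.02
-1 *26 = -26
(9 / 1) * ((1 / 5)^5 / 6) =0.00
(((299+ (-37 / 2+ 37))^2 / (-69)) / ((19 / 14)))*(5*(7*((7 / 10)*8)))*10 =-2766123500 / 1311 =-2109934.02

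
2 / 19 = 0.11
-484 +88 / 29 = -13948 / 29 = -480.97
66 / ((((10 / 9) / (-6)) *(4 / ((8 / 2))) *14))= -891 / 35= -25.46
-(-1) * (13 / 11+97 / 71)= 1990 / 781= 2.55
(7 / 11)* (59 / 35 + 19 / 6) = 1019 / 330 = 3.09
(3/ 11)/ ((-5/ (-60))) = 36/ 11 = 3.27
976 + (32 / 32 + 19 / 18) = 17605 / 18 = 978.06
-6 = -6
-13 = -13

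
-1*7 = -7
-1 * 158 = -158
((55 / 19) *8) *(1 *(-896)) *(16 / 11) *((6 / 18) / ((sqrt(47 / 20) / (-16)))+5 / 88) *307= -110028800 / 209+5633474560 *sqrt(235) / 2679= 31709279.78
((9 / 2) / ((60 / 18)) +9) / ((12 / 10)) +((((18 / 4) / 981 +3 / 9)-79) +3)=-175369 / 2616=-67.04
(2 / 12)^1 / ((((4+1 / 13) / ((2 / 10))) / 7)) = 91 / 1590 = 0.06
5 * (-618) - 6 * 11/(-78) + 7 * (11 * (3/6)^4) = -641543/208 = -3084.34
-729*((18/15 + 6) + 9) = -59049/5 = -11809.80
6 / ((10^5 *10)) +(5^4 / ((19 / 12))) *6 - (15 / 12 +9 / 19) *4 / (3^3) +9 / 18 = 607562751539 / 256500000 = 2368.67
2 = 2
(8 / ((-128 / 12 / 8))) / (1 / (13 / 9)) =-26 / 3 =-8.67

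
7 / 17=0.41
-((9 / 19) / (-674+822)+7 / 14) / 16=-1415 / 44992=-0.03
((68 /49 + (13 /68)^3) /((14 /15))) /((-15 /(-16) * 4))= 0.40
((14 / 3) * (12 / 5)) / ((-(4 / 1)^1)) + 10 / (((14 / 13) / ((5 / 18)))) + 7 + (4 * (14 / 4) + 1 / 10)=6577 / 315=20.88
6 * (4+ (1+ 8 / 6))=38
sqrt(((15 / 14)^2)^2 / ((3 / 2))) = 75 * sqrt(6) / 196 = 0.94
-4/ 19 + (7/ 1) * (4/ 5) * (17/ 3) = 8984/ 285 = 31.52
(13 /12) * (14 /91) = 1 /6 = 0.17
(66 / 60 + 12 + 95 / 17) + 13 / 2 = 2141 / 85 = 25.19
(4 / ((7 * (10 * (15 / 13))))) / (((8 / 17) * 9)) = 0.01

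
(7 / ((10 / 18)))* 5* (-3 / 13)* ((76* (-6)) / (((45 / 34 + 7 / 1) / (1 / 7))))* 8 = 3348864 / 3679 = 910.26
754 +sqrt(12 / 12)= 755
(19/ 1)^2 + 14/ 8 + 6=1475/ 4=368.75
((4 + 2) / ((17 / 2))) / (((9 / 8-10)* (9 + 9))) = -16 / 3621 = -0.00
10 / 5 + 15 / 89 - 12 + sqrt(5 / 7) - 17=-2388 / 89 + sqrt(35) / 7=-25.99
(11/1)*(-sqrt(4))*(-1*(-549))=-12078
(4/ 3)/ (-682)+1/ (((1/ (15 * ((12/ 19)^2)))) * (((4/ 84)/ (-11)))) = -510436802/ 369303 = -1382.16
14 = 14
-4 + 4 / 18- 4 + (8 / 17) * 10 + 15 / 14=-4285 / 2142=-2.00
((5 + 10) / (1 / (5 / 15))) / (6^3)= 5 / 216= 0.02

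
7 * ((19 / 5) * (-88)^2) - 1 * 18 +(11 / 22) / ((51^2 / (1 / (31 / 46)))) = 205972.40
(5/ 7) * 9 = 45/ 7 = 6.43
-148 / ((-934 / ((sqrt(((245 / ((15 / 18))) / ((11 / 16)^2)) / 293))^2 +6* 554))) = 8726156664 / 16556551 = 527.05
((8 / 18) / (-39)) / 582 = -2 / 102141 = -0.00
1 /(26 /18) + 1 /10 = 103 /130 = 0.79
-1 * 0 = 0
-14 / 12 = -7 / 6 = -1.17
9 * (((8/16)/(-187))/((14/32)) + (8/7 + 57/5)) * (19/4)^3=5065213743/418880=12092.28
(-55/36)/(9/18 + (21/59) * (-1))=-3245/306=-10.60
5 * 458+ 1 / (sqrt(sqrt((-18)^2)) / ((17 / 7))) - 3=17 * sqrt(2) / 42+ 2287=2287.57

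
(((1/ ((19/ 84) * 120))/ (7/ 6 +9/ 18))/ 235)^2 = 441/ 49840562500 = 0.00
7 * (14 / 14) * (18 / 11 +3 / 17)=12.69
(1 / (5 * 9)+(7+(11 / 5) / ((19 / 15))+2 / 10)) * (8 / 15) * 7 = 85792 / 2565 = 33.45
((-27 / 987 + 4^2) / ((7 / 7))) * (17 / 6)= 89335 / 1974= 45.26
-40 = -40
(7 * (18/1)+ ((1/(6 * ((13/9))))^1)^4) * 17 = 978843969/456976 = 2142.00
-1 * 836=-836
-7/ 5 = -1.40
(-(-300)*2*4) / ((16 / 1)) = 150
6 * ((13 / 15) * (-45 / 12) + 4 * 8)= 345 / 2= 172.50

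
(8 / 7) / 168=1 / 147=0.01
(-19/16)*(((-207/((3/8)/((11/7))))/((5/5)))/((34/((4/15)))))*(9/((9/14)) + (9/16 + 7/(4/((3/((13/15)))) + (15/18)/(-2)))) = 194.19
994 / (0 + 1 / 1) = 994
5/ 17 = 0.29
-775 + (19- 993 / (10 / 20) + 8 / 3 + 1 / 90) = -246539 / 90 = -2739.32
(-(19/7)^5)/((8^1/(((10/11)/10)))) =-1.67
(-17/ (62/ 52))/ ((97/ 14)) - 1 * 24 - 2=-84370/ 3007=-28.06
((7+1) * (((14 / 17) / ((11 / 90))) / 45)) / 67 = 224 / 12529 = 0.02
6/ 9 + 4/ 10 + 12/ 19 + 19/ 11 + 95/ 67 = 1017338/ 210045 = 4.84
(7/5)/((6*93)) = 7/2790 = 0.00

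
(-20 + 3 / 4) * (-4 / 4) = 77 / 4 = 19.25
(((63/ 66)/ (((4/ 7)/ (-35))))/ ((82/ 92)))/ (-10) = 23667/ 3608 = 6.56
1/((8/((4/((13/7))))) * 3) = 7/78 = 0.09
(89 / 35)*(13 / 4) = 1157 / 140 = 8.26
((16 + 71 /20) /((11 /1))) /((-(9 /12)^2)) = -1564 /495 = -3.16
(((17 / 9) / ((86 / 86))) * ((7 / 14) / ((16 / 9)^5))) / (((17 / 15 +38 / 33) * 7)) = 18403605 / 5534384128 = 0.00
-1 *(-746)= 746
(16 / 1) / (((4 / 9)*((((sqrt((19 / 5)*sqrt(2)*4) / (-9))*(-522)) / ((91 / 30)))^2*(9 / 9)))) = 0.00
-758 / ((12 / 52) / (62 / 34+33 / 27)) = -4591964 / 459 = -10004.28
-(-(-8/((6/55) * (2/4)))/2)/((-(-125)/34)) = -1496/75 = -19.95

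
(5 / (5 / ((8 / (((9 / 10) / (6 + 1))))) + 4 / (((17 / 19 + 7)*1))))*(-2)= -84000 / 4931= -17.04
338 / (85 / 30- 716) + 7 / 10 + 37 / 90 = 24538 / 38511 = 0.64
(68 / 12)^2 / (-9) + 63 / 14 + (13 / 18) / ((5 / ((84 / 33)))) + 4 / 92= 1.34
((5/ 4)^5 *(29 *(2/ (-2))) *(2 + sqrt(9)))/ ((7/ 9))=-4078125/ 7168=-568.93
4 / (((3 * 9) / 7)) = 28 / 27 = 1.04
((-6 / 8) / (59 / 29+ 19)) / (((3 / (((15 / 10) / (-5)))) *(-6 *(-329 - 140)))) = 29 / 22887200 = 0.00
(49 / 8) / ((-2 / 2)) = -49 / 8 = -6.12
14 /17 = 0.82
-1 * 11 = -11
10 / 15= 2 / 3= 0.67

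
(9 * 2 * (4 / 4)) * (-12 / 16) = -27 / 2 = -13.50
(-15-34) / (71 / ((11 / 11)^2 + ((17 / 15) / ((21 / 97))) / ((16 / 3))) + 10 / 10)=-163121 / 122609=-1.33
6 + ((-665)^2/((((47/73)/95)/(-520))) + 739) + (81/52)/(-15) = -33930888510.42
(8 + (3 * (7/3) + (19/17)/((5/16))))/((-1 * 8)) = -1579/680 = -2.32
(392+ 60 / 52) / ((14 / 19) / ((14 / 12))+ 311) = 97109 / 76973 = 1.26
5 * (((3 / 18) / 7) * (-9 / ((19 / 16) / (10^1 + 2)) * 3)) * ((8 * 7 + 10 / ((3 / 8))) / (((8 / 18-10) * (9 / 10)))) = 312.22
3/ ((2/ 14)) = 21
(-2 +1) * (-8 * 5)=40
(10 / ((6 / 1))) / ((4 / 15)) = 25 / 4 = 6.25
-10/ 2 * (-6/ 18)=5/ 3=1.67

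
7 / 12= 0.58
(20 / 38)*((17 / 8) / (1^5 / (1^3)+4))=17 / 76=0.22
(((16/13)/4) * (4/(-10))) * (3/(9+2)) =-24/715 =-0.03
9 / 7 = 1.29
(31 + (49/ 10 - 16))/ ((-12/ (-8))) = 199/ 15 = 13.27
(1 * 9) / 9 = 1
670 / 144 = 335 / 72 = 4.65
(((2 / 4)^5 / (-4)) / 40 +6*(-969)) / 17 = -342.00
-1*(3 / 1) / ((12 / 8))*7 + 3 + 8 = -3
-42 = -42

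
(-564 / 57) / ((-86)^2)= -47 / 35131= -0.00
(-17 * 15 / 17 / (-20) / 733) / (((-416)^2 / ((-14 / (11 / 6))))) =-63 / 1395350528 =-0.00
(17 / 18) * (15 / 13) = 85 / 78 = 1.09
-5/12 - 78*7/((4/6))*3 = -29489/12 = -2457.42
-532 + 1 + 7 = -524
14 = 14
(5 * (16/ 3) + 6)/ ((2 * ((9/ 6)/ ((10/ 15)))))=196/ 27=7.26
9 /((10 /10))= 9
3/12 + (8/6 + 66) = 811/12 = 67.58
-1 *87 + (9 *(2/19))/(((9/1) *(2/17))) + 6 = -1522/19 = -80.11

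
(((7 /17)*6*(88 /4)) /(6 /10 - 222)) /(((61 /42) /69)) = -495880 /42517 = -11.66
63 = 63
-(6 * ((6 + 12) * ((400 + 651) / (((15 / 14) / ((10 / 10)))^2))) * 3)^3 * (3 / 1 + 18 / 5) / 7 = -1922647928280229269504 / 78125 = -24609893481986934.65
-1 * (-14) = 14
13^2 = 169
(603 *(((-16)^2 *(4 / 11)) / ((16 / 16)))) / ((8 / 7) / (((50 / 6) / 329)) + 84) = 1286400 / 2959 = 434.74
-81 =-81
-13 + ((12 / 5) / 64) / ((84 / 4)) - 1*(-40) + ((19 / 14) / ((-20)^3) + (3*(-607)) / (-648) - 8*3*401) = -29012825113 / 3024000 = -9594.19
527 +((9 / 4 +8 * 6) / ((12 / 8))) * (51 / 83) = 547.58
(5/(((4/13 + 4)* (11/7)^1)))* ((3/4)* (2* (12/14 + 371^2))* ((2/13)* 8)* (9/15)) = 8671437/77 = 112616.06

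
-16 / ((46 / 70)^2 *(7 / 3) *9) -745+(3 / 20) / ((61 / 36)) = -361417226 / 484035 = -746.68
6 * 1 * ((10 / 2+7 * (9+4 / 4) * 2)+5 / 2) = 885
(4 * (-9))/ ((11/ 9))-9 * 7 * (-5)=3141/ 11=285.55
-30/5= -6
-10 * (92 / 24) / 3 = -115 / 9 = -12.78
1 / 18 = 0.06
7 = 7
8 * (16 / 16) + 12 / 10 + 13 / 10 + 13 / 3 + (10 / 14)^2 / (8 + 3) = 48121 / 3234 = 14.88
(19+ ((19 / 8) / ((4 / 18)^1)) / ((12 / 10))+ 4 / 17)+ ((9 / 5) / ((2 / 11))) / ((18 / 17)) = 101977 / 2720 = 37.49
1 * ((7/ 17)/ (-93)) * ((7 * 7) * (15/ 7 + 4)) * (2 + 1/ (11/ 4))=-54782/ 17391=-3.15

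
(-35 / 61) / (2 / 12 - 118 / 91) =19110 / 37637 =0.51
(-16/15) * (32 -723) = 11056/15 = 737.07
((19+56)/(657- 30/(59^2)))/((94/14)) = 609175/35829463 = 0.02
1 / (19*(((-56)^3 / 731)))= -731 / 3336704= -0.00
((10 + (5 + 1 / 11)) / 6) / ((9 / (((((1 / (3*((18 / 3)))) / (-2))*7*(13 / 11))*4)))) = -7553 / 29403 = -0.26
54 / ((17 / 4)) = 216 / 17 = 12.71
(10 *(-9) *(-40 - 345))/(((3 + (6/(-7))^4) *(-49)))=-565950/2833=-199.77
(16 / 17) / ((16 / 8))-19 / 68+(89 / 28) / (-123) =2420 / 14637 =0.17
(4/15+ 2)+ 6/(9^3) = 2764/1215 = 2.27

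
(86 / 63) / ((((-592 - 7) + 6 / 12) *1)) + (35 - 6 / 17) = 44414155 / 1281987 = 34.64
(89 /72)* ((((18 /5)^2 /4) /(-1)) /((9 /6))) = -267 /100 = -2.67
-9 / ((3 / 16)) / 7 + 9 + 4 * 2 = 71 / 7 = 10.14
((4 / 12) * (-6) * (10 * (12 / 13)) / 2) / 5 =-24 / 13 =-1.85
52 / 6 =26 / 3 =8.67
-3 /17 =-0.18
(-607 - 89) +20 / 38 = -13214 / 19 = -695.47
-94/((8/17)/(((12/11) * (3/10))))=-7191/110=-65.37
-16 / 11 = -1.45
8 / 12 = 2 / 3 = 0.67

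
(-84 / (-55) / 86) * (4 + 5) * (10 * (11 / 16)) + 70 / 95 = 5999 / 3268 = 1.84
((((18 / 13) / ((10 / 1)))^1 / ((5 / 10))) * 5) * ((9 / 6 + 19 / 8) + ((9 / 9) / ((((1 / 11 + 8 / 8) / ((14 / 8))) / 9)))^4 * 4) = 25627138281 / 106496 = 240639.44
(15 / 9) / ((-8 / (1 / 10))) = -1 / 48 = -0.02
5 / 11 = 0.45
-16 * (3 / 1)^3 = -432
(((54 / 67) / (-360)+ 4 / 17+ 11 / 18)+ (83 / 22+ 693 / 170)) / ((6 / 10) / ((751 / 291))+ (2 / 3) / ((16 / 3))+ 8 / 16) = 29447384398 / 2904610599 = 10.14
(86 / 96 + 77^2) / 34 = 174.41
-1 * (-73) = 73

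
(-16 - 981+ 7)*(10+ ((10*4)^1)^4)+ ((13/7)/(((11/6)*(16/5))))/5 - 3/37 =-57764270441205/22792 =-2534409900.02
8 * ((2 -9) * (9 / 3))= -168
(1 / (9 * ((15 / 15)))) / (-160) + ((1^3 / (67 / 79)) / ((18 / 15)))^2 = 2078837 / 2154720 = 0.96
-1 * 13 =-13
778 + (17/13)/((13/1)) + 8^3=218027/169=1290.10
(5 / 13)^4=625 / 28561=0.02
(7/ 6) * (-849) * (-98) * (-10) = -970690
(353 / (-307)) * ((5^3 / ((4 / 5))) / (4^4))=-220625 / 314368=-0.70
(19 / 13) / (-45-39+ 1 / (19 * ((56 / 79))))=-20216 / 1160861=-0.02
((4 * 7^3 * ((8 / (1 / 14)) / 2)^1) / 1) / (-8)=-9604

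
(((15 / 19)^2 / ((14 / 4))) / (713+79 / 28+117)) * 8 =1600 / 935351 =0.00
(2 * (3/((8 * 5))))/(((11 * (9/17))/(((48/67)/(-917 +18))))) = -68/3312815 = -0.00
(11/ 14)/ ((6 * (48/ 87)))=319/ 1344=0.24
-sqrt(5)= -2.24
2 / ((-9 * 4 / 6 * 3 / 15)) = -5 / 3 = -1.67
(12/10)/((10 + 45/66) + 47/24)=1584/16685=0.09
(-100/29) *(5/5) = -100/29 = -3.45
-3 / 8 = -0.38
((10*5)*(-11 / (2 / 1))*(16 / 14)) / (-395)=440 / 553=0.80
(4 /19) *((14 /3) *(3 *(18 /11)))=1008 /209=4.82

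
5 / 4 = 1.25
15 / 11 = 1.36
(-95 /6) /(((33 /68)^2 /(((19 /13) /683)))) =-4173160 /29007693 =-0.14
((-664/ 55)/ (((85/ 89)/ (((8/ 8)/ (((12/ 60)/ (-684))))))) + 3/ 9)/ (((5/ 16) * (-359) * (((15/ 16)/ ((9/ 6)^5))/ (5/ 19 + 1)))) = -628642565568/ 159440875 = -3942.79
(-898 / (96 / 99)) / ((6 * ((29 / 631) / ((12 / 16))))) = -9349527 / 3712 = -2518.73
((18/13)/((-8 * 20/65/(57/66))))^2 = 29241/123904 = 0.24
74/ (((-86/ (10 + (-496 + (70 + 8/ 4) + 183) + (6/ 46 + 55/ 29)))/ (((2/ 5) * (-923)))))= -2086284590/ 28681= -72741.00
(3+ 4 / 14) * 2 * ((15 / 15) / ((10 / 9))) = 207 / 35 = 5.91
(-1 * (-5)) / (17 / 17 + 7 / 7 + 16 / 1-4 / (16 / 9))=20 / 63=0.32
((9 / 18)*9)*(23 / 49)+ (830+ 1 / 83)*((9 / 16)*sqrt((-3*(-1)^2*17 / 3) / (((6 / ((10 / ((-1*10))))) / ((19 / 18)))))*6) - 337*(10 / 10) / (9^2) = -16259 / 7938+ 206673*sqrt(969) / 1328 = 4842.44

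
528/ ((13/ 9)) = 4752/ 13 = 365.54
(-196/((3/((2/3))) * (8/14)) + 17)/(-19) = 533/171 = 3.12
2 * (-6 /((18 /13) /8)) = -208 /3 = -69.33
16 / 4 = 4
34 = 34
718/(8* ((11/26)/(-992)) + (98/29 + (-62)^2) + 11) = 67130128/360742713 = 0.19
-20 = -20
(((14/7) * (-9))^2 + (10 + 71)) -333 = 72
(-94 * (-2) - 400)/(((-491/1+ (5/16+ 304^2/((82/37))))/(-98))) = 0.50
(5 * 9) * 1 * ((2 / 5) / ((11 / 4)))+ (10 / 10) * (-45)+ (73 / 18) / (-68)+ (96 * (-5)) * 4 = -26369435 / 13464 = -1958.51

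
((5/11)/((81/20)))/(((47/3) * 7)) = 100/97713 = 0.00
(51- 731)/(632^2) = -85/49928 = -0.00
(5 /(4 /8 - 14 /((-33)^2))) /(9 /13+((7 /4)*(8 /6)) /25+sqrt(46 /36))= -5422131000 /444156881+1150256250*sqrt(46) /444156881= 5.36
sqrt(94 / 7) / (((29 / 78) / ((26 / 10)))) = 25.63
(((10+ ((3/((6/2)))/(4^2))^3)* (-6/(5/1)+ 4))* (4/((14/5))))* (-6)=-122883/512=-240.01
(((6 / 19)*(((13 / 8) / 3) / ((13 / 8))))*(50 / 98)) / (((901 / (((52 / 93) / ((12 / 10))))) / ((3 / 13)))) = 0.00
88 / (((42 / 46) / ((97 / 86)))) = 98164 / 903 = 108.71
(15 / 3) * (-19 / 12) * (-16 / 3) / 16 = 2.64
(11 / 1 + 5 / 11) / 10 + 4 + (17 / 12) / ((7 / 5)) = 28447 / 4620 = 6.16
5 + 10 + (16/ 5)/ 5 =391/ 25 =15.64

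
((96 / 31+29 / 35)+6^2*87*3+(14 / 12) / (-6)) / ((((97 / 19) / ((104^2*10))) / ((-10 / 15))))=-75451510603456 / 568323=-132761670.04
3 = 3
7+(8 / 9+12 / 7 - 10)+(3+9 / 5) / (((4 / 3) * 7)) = 37 / 315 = 0.12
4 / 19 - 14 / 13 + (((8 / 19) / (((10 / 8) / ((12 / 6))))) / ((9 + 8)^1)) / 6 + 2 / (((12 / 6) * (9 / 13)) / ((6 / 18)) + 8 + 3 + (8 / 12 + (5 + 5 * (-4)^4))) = -1371213949 / 1597677510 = -0.86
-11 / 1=-11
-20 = -20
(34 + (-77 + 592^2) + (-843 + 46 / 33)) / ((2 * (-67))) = -2608.80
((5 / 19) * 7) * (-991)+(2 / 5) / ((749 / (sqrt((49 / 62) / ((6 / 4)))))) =-34685 / 19+2 * sqrt(93) / 49755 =-1825.53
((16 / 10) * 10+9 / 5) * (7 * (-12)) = -7476 / 5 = -1495.20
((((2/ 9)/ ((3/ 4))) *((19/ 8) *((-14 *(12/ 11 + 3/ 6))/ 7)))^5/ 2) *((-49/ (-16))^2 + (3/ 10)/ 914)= -263.91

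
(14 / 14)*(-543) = -543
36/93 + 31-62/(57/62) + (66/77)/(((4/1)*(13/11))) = -11535635/321594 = -35.87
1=1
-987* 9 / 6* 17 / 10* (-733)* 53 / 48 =651847371 / 320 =2037023.03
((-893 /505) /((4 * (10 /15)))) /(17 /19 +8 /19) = -50901 /101000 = -0.50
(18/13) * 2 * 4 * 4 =44.31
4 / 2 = 2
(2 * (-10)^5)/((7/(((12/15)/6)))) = -80000/21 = -3809.52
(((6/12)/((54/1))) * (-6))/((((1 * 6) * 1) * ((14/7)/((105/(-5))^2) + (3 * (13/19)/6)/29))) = -26999/47622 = -0.57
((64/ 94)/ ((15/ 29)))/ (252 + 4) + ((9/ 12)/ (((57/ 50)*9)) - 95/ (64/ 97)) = -370103551/ 2571840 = -143.91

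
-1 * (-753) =753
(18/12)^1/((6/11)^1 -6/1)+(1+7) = 309/40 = 7.72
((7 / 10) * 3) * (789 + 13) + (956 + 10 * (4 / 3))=2653.53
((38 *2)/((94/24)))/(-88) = -114/517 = -0.22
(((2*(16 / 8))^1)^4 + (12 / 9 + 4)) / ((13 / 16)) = 12544 / 39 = 321.64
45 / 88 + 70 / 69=9265 / 6072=1.53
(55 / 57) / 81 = 55 / 4617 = 0.01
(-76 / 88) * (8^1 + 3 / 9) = -475 / 66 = -7.20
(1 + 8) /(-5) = -9 /5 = -1.80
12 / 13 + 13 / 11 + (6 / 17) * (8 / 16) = 5546 / 2431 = 2.28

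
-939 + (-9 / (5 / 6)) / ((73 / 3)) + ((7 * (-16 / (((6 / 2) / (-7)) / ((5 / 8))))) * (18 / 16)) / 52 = -71054301 / 75920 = -935.91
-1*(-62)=62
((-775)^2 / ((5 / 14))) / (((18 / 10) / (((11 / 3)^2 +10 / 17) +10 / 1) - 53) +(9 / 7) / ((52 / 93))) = -363048595000 / 10928837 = -33219.33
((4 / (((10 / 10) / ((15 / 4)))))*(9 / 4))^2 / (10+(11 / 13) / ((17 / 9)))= 4027725 / 36944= 109.02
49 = 49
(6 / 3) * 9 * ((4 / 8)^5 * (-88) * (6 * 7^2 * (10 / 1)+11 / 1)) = -292149 / 2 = -146074.50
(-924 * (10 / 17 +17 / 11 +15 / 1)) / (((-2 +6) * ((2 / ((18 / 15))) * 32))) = -74.21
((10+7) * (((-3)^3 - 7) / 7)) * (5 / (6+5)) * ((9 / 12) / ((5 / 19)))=-16473 / 154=-106.97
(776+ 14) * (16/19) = 12640/19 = 665.26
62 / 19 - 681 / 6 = -4189 / 38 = -110.24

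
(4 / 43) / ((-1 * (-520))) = 1 / 5590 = 0.00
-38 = -38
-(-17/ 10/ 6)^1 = 17/ 60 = 0.28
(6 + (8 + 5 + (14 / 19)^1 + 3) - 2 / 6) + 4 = 1505 / 57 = 26.40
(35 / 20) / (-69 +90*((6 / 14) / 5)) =-49 / 1716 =-0.03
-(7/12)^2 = -49/144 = -0.34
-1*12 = -12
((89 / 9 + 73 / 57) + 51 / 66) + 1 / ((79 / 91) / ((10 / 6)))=13.86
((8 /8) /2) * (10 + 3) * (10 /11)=65 /11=5.91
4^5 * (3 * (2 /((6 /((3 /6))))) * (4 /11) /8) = 256 /11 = 23.27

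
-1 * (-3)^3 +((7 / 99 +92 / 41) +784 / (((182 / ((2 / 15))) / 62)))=17129452 / 263835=64.92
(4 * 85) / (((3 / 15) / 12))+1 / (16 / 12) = 81603 / 4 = 20400.75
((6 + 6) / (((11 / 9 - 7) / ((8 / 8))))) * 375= -10125 / 13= -778.85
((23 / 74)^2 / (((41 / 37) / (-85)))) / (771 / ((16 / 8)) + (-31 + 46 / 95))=-4271675 / 204634198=-0.02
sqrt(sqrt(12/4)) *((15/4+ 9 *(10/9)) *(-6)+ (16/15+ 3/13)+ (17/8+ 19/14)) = -102.29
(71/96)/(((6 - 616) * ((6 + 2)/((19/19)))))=-71/468480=-0.00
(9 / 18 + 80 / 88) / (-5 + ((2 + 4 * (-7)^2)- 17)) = 31 / 3872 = 0.01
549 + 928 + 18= 1495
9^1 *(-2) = -18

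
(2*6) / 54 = 2 / 9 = 0.22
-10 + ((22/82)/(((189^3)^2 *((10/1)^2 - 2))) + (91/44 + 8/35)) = -155184110837816998631/20145286242117354780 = -7.70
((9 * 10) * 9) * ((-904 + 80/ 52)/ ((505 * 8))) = -237573/ 1313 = -180.94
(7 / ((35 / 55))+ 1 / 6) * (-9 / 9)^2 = 67 / 6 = 11.17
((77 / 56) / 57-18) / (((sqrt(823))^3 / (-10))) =40985 *sqrt(823) / 154431012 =0.01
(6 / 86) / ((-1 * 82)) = -0.00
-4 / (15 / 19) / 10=-38 / 75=-0.51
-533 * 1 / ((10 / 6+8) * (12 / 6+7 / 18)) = -28782 / 1247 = -23.08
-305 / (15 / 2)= -122 / 3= -40.67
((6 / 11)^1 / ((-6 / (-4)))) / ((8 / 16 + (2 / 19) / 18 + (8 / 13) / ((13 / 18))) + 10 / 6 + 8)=231192 / 7009189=0.03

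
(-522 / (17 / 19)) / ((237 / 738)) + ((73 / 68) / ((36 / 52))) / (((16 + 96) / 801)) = -1086370525 / 601664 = -1805.61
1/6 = 0.17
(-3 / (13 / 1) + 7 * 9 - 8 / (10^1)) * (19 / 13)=76532 / 845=90.57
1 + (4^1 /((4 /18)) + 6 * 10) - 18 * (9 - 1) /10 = 323 /5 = 64.60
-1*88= -88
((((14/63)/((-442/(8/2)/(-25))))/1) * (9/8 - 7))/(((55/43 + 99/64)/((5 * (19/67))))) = -153596000/1036386351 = -0.15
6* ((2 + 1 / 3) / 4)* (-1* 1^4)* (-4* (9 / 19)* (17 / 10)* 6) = 67.64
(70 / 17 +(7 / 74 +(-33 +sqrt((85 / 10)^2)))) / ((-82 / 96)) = 612528 / 25789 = 23.75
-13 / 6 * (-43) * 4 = 1118 / 3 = 372.67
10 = 10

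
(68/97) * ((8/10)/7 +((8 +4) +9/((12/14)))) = 53822/3395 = 15.85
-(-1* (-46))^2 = -2116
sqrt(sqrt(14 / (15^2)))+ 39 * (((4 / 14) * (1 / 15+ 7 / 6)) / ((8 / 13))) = 14^(1 / 4) * sqrt(15) / 15+ 6253 / 280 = 22.83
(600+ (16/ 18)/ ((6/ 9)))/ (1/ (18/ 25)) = 10824/ 25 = 432.96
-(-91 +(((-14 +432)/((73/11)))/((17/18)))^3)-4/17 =-566749969975985/1911240521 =-296535.14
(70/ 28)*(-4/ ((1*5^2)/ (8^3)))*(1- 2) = 1024/ 5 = 204.80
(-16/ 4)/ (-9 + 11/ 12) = 48/ 97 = 0.49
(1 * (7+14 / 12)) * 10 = 245 / 3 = 81.67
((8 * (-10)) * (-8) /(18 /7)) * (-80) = -179200 /9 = -19911.11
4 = 4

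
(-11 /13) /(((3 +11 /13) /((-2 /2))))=11 /50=0.22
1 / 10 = 0.10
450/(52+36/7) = 63/8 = 7.88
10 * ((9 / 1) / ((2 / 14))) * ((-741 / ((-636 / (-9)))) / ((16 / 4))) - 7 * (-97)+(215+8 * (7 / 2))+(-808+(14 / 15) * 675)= -384789 / 424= -907.52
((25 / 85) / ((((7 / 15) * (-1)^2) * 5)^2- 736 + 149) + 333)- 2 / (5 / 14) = 145656761 / 444890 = 327.40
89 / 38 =2.34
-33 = -33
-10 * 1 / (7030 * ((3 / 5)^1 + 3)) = -0.00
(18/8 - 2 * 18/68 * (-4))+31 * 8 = 17161/68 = 252.37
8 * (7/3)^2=392/9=43.56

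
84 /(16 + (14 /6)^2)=756 /193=3.92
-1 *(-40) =40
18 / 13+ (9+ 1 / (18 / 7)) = 2521 / 234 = 10.77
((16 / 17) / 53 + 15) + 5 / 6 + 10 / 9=275093 / 16218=16.96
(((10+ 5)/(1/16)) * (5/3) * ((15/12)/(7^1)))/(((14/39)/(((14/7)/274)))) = 1.45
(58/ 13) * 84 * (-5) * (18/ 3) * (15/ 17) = -2192400/ 221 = -9920.36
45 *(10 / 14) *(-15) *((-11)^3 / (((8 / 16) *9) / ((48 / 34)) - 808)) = -71874000 / 90139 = -797.37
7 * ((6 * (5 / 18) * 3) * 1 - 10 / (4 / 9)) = -245 / 2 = -122.50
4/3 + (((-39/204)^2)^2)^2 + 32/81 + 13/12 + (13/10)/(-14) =3523816563844816243/1296057784417320960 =2.72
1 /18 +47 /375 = 407 /2250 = 0.18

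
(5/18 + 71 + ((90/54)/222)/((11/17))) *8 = 2089064/3663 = 570.32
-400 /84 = -100 /21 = -4.76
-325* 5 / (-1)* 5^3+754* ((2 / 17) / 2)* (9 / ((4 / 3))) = 6916429 / 34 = 203424.38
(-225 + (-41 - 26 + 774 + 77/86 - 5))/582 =41099/50052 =0.82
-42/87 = -14/29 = -0.48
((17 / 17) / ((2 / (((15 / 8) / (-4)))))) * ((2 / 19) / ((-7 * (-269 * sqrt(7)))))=-15 * sqrt(7) / 8014048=-0.00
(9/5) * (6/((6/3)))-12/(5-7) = 57/5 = 11.40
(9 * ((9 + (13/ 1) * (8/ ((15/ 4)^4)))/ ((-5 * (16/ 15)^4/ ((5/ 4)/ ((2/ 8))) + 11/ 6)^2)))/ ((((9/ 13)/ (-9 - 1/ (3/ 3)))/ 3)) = -38085614775000/ 2976029809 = -12797.46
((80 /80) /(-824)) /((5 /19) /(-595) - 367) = 2261 /683745312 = 0.00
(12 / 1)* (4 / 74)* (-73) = -1752 / 37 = -47.35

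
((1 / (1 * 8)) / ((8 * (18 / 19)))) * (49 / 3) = 0.27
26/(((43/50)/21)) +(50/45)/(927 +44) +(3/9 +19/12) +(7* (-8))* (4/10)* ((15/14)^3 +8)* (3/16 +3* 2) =-473194180091/736522920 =-642.47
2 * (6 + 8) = 28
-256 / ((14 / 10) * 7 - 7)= -640 / 7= -91.43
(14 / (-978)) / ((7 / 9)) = -3 / 163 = -0.02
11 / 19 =0.58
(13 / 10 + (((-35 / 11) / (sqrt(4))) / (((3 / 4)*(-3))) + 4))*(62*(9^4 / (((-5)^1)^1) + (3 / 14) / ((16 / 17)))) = -90298611671 / 184800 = -488628.85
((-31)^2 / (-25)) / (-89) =961 / 2225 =0.43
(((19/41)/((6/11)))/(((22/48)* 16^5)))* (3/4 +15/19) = 117/42991616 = 0.00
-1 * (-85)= 85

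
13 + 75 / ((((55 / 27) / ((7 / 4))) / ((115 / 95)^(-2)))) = 56.97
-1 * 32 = -32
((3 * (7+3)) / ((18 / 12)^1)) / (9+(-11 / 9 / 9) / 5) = 4050 / 1817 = 2.23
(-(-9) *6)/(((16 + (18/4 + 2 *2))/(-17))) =-37.47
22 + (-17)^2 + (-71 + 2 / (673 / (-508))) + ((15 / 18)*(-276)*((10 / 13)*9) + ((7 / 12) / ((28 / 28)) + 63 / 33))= -1560601915 / 1154868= -1351.32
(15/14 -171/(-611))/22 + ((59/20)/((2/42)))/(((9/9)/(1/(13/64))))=287030019/940940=305.05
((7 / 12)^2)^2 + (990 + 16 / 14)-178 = 118046119 / 145152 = 813.26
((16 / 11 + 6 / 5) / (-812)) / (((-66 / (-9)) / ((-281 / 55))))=61539 / 27019300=0.00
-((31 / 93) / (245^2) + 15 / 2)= -2701127 / 360150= -7.50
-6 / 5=-1.20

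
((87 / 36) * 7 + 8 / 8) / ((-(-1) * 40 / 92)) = 989 / 24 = 41.21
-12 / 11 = -1.09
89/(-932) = -89/932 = -0.10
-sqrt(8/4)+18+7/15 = 277/15 - sqrt(2) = 17.05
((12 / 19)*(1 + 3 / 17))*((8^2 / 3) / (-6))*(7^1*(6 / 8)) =-4480 / 323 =-13.87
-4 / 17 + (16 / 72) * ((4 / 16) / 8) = -0.23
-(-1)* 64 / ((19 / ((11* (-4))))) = -2816 / 19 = -148.21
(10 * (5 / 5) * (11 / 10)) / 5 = 11 / 5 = 2.20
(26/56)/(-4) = -13/112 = -0.12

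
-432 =-432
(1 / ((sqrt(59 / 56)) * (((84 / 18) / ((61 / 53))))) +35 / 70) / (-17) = -1 / 34-183 * sqrt(826) / 372113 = -0.04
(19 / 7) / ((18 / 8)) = 1.21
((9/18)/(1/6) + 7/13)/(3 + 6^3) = 46/2847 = 0.02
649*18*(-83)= -969606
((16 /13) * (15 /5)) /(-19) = -48 /247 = -0.19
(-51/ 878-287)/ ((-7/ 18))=2268333/ 3073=738.15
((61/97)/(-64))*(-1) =61/6208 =0.01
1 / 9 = 0.11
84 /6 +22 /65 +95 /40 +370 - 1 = 200571 /520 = 385.71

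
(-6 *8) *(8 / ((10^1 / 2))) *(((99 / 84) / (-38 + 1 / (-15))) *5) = 47520 / 3997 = 11.89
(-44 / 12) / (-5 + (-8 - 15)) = 11 / 84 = 0.13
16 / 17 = 0.94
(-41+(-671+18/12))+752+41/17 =1493/34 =43.91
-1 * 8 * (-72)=576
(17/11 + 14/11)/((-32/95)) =-2945/352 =-8.37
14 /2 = 7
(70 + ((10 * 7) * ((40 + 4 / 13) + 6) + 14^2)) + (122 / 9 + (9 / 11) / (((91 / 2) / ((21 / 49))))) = 222051238 / 63063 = 3521.10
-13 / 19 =-0.68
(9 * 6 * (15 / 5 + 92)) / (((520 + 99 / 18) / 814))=8351640 / 1051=7946.37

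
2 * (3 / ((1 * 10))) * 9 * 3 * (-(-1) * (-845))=-13689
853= 853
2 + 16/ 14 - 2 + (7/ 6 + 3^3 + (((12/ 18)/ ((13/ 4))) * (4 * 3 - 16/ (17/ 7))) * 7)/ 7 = 8323/ 1326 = 6.28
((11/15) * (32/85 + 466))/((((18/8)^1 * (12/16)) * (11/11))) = 2325664/11475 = 202.67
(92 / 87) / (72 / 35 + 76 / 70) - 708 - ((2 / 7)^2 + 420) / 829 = -27529621202 / 38874297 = -708.17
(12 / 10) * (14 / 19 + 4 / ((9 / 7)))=1316 / 285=4.62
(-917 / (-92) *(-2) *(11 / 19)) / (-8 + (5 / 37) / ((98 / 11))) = 18287731 / 12652461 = 1.45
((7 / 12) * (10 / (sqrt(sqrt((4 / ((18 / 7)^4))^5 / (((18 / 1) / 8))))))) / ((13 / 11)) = 120.15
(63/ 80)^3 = 0.49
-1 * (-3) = 3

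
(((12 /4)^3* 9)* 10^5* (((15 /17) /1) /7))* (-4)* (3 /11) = -3341482.05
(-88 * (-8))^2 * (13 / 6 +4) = 9168896 / 3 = 3056298.67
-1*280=-280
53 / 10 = 5.30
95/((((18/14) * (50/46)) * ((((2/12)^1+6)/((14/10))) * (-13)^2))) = 42826/468975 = 0.09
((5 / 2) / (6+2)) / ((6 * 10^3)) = 1 / 19200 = 0.00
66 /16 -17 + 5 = -63 /8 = -7.88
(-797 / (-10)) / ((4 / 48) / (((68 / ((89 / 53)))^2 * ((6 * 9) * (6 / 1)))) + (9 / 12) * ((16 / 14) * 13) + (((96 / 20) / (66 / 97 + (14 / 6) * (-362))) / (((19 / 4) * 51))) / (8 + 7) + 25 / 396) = 1129839779142342576000 / 158857841042071480469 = 7.11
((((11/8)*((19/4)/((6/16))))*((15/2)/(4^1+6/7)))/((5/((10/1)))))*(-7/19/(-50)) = 539/1360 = 0.40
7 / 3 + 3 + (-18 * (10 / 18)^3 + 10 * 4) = 3422 / 81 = 42.25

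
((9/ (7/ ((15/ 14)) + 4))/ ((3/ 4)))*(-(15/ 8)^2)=-10125/ 2528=-4.01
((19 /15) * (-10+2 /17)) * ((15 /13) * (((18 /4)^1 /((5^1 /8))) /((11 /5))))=-114912 /2431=-47.27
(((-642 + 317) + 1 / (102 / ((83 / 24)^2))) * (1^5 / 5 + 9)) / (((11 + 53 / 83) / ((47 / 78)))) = -74460380411 / 481178880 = -154.75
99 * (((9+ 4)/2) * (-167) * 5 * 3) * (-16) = 25791480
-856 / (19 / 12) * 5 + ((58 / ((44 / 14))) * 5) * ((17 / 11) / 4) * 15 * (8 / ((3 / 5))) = 10177690 / 2299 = 4427.01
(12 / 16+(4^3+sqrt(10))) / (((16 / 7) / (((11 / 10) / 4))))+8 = 77 * sqrt(10) / 640+40423 / 2560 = 16.17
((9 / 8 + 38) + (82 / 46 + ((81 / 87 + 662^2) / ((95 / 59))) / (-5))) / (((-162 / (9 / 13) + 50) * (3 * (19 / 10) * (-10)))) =-137866337743 / 26582884800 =-5.19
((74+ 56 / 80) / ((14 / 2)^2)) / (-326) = -747 / 159740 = -0.00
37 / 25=1.48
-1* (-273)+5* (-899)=-4222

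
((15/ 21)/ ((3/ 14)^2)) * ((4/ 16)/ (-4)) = -35/ 36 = -0.97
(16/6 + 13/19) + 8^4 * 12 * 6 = 16810175/57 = 294915.35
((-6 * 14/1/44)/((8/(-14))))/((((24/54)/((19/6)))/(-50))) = -209475/176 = -1190.20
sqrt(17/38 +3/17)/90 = sqrt(260338)/58140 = 0.01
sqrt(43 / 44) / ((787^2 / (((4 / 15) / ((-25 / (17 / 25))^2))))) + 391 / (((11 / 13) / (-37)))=-188071 / 11 + 578*sqrt(473) / 39920267578125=-17097.36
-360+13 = -347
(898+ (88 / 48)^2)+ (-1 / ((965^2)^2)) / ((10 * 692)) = 48680684243685481241 / 54007970438925000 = 901.36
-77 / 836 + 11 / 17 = 717 / 1292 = 0.55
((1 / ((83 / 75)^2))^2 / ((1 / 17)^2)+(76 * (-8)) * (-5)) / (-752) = -153417436465 / 35688657392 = -4.30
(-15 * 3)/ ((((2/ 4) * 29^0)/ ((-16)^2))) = -23040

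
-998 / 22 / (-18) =499 / 198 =2.52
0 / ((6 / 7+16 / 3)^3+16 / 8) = 0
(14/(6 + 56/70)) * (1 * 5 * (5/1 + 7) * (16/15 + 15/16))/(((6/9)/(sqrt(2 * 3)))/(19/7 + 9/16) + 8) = 61222211505/1978098784-129747345 * sqrt(6)/989049392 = 30.63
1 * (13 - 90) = -77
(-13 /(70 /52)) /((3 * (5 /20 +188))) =-1352 /79065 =-0.02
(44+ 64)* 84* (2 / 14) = 1296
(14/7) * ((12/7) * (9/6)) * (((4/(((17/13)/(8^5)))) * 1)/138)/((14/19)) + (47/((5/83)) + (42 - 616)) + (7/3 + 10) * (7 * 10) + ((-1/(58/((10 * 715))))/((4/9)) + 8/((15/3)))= 5863.15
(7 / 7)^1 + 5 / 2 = 7 / 2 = 3.50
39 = 39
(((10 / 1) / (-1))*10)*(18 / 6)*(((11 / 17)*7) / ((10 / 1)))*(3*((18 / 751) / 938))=-8910 / 855389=-0.01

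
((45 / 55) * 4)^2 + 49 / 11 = 1835 / 121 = 15.17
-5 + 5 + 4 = 4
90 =90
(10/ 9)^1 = 10/ 9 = 1.11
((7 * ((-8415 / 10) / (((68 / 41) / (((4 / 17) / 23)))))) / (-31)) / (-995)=-0.00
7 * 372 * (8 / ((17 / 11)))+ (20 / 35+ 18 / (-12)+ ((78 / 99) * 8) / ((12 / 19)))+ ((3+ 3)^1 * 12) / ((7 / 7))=319514401 / 23562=13560.58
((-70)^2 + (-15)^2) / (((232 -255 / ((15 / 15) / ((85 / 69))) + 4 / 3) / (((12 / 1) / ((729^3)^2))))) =-18860 / 3719011519025644887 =-0.00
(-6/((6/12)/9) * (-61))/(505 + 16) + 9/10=70569/5210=13.54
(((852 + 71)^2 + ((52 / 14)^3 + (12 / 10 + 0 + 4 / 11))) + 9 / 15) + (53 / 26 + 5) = 417892302427 / 490490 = 851989.44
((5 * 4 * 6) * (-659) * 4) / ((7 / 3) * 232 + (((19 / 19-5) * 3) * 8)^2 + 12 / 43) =-10201320 / 314683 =-32.42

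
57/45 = 19/15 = 1.27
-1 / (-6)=1 / 6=0.17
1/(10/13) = 13/10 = 1.30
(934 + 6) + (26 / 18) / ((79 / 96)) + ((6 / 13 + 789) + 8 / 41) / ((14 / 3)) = 1964739209 / 1768494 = 1110.97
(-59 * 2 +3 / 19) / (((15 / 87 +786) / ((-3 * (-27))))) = -5259411 / 433181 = -12.14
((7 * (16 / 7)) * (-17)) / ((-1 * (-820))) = -68 / 205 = -0.33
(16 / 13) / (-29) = -0.04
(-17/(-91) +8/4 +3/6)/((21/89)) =14507/1274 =11.39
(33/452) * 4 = 0.29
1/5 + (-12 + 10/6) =-10.13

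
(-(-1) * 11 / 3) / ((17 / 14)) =154 / 51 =3.02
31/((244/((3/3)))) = 31/244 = 0.13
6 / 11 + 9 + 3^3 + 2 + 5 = 479 / 11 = 43.55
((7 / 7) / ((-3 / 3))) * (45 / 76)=-45 / 76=-0.59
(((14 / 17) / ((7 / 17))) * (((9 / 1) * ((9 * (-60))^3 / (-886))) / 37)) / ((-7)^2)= 1417176000 / 803159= 1764.50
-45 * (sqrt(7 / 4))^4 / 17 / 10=-441 / 544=-0.81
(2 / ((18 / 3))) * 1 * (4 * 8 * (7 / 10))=112 / 15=7.47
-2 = -2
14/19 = 0.74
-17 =-17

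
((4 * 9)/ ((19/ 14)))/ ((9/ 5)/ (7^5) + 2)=42353640/ 3193501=13.26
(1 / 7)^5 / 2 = 1 / 33614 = 0.00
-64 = -64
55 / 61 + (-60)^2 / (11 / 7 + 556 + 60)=6.73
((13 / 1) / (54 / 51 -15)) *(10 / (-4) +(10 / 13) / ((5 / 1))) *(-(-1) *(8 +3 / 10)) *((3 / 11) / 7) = 86071 / 121660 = 0.71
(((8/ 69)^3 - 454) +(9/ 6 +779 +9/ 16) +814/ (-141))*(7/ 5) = 555599345077/ 1235193840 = 449.81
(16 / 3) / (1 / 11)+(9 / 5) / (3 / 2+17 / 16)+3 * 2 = 40202 / 615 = 65.37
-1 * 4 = -4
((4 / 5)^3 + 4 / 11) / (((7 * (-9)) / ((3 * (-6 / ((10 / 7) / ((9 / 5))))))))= 10836 / 34375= 0.32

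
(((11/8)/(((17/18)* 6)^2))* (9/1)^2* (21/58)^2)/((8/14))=24754653/31110272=0.80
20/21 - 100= -2080/21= -99.05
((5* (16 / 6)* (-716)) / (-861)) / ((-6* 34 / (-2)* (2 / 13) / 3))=93080 / 43911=2.12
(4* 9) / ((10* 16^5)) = 9 / 2621440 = 0.00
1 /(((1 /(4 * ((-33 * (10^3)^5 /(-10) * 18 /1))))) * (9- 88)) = -237600000000000000 /79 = -3007594936708860.76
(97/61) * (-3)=-291/61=-4.77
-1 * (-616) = 616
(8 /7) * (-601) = -4808 /7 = -686.86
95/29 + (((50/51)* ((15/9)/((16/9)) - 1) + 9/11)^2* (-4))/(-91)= 43866857381/13288779504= 3.30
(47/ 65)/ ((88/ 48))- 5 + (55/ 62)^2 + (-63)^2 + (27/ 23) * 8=251250940789/ 63214580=3974.57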